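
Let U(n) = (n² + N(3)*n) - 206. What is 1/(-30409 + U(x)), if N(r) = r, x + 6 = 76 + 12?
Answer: -1/23645 ≈ -4.2292e-5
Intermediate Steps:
x = 82 (x = -6 + (76 + 12) = -6 + 88 = 82)
U(n) = -206 + n² + 3*n (U(n) = (n² + 3*n) - 206 = -206 + n² + 3*n)
1/(-30409 + U(x)) = 1/(-30409 + (-206 + 82² + 3*82)) = 1/(-30409 + (-206 + 6724 + 246)) = 1/(-30409 + 6764) = 1/(-23645) = -1/23645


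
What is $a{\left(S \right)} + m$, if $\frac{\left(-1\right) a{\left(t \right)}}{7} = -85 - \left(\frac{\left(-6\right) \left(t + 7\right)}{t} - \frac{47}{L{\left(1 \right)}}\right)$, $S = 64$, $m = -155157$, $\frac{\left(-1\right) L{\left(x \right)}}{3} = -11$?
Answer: $- \frac{163277203}{1056} \approx -1.5462 \cdot 10^{5}$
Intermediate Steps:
$L{\left(x \right)} = 33$ ($L{\left(x \right)} = \left(-3\right) \left(-11\right) = 33$)
$a{\left(t \right)} = \frac{19306}{33} + \frac{7 \left(-42 - 6 t\right)}{t}$ ($a{\left(t \right)} = - 7 \left(-85 - \left(\frac{\left(-6\right) \left(t + 7\right)}{t} - \frac{47}{33}\right)\right) = - 7 \left(-85 - \left(\frac{\left(-6\right) \left(7 + t\right)}{t} - \frac{47}{33}\right)\right) = - 7 \left(-85 - \left(\frac{-42 - 6 t}{t} - \frac{47}{33}\right)\right) = - 7 \left(-85 - \left(- \frac{47}{33} + \frac{-42 - 6 t}{t}\right)\right) = - 7 \left(-85 + \left(\frac{47}{33} - \frac{-42 - 6 t}{t}\right)\right) = - 7 \left(- \frac{2758}{33} - \frac{-42 - 6 t}{t}\right) = \frac{19306}{33} + \frac{7 \left(-42 - 6 t\right)}{t}$)
$a{\left(S \right)} + m = \left(\frac{17920}{33} - \frac{294}{64}\right) - 155157 = \left(\frac{17920}{33} - \frac{147}{32}\right) - 155157 = \frac{568589}{1056} - 155157 = - \frac{163277203}{1056}$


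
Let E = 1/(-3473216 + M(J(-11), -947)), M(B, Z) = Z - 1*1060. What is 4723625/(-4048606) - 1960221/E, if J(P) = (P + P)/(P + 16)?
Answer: 27579934458426055873/4048606 ≈ 6.8122e+12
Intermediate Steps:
J(P) = 2*P/(16 + P) (J(P) = (2*P)/(16 + P) = 2*P/(16 + P))
M(B, Z) = -1060 + Z (M(B, Z) = Z - 1060 = -1060 + Z)
E = -1/3475223 (E = 1/(-3473216 + (-1060 - 947)) = 1/(-3473216 - 2007) = 1/(-3475223) = -1/3475223 ≈ -2.8775e-7)
4723625/(-4048606) - 1960221/E = 4723625/(-4048606) - 1960221/(-1/3475223) = 4723625*(-1/4048606) - 1960221*(-3475223) = -4723625/4048606 + 6812205104283 = 27579934458426055873/4048606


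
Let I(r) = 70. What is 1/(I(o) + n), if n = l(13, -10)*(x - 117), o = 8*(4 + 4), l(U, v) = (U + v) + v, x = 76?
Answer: 1/357 ≈ 0.0028011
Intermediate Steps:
l(U, v) = U + 2*v
o = 64 (o = 8*8 = 64)
n = 287 (n = (13 + 2*(-10))*(76 - 117) = (13 - 20)*(-41) = -7*(-41) = 287)
1/(I(o) + n) = 1/(70 + 287) = 1/357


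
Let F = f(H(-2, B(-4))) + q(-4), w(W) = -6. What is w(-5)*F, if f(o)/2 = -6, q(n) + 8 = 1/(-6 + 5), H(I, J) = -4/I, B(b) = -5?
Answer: 126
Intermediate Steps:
q(n) = -9 (q(n) = -8 + 1/(-6 + 5) = -8 + 1/(-1) = -8 - 1 = -9)
f(o) = -12 (f(o) = 2*(-6) = -12)
F = -21 (F = -12 - 9 = -21)
w(-5)*F = -6*(-21) = 126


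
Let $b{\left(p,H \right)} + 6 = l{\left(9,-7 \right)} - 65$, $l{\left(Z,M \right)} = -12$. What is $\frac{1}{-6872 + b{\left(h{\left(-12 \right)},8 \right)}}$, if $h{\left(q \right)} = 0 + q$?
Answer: $- \frac{1}{6955} \approx -0.00014378$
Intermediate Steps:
$h{\left(q \right)} = q$
$b{\left(p,H \right)} = -83$ ($b{\left(p,H \right)} = -6 - 77 = -83$)
$\frac{1}{-6872 + b{\left(h{\left(-12 \right)},8 \right)}} = \frac{1}{-6872 - 83} = \frac{1}{-6955} = - \frac{1}{6955}$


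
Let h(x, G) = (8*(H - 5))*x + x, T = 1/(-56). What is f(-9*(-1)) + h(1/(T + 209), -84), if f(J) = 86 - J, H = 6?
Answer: 300545/3901 ≈ 77.043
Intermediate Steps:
T = -1/56 ≈ -0.017857
h(x, G) = 9*x (h(x, G) = (8*(6 - 5))*x + x = (8*1)*x + x = 8*x + x = 9*x)
f(-9*(-1)) + h(1/(T + 209), -84) = (86 - (-9)*(-1)) + 9/(-1/56 + 209) = (86 - 1*9) + 9/(11703/56) = (86 - 9) + 9*(56/11703) = 77 + 168/3901 = 300545/3901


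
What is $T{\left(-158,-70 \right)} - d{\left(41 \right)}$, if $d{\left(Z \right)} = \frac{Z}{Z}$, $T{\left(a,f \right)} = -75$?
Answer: $-76$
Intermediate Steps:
$d{\left(Z \right)} = 1$
$T{\left(-158,-70 \right)} - d{\left(41 \right)} = -75 - 1 = -76$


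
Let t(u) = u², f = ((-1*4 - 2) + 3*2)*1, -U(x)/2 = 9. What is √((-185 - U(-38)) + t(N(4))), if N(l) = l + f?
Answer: I*√151 ≈ 12.288*I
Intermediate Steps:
U(x) = -18 (U(x) = -2*9 = -18)
f = 0 (f = ((-4 - 2) + 6)*1 = (-6 + 6)*1 = 0*1 = 0)
N(l) = l (N(l) = l + 0 = l)
√((-185 - U(-38)) + t(N(4))) = √((-185 - 1*(-18)) + 4²) = √((-185 + 18) + 16) = √(-167 + 16) = √(-151) = I*√151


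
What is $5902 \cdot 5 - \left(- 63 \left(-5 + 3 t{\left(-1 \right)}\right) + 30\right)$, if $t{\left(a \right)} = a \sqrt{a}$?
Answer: $29165 - 189 i \approx 29165.0 - 189.0 i$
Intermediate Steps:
$t{\left(a \right)} = a^{\frac{3}{2}}$
$5902 \cdot 5 - \left(- 63 \left(-5 + 3 t{\left(-1 \right)}\right) + 30\right) = 5902 \cdot 5 - \left(- 63 \left(-5 + 3 \left(-1\right)^{\frac{3}{2}}\right) + 30\right) = 29510 - \left(- 63 \left(-5 + 3 \left(- i\right)\right) + 30\right) = 29510 - \left(- 63 \left(-5 - 3 i\right) + 30\right) = 29510 - \left(\left(315 + 189 i\right) + 30\right) = 29510 - \left(345 + 189 i\right) = 29165 - 189 i$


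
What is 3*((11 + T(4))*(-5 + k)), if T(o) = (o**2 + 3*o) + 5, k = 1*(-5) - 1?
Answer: -1452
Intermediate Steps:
k = -6 (k = -5 - 1 = -6)
T(o) = 5 + o**2 + 3*o
3*((11 + T(4))*(-5 + k)) = 3*((11 + (5 + 4**2 + 3*4))*(-5 - 6)) = 3*((11 + (5 + 16 + 12))*(-11)) = 3*((11 + 33)*(-11)) = 3*(44*(-11)) = 3*(-484) = -1452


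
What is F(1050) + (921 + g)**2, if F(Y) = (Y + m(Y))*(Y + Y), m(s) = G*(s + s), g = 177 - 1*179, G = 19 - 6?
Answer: 60379561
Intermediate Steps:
G = 13
g = -2 (g = 177 - 179 = -2)
m(s) = 26*s (m(s) = 13*(s + s) = 13*(2*s) = 26*s)
F(Y) = 54*Y**2 (F(Y) = (Y + 26*Y)*(Y + Y) = (27*Y)*(2*Y) = 54*Y**2)
F(1050) + (921 + g)**2 = 54*1050**2 + (921 - 2)**2 = 54*1102500 + 919**2 = 59535000 + 844561 = 60379561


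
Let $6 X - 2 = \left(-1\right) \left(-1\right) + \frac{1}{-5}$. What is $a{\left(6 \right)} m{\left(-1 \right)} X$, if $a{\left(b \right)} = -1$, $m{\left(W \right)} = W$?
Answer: $\frac{7}{15} \approx 0.46667$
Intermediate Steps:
$X = \frac{7}{15}$ ($X = \frac{1}{3} + \frac{\left(-1\right) \left(-1\right) + \frac{1}{-5}}{6} = \frac{1}{3} + \frac{1 - \frac{1}{5}}{6} = \frac{1}{3} + \frac{1}{6} \cdot \frac{4}{5} = \frac{1}{3} + \frac{2}{15} = \frac{7}{15} \approx 0.46667$)
$a{\left(6 \right)} m{\left(-1 \right)} X = \left(-1\right) \left(-1\right) \frac{7}{15} = 1 \cdot \frac{7}{15} = \frac{7}{15}$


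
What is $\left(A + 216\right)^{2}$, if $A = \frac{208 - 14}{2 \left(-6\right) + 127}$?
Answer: $\frac{626701156}{13225} \approx 47388.0$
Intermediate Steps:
$A = \frac{194}{115}$ ($A = \frac{194}{-12 + 127} = \frac{194}{115} \approx 1.687$)
$\left(A + 216\right)^{2} = \left(\frac{194}{115} + 216\right)^{2} = \left(\frac{25034}{115}\right)^{2} = \frac{626701156}{13225}$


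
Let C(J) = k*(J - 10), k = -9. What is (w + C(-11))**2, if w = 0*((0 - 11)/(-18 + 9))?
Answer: 35721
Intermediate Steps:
C(J) = 90 - 9*J (C(J) = -9*(J - 10) = -9*(-10 + J) = 90 - 9*J)
w = 0 (w = 0*(-11/(-9)) = 0*(-11*(-1/9)) = 0*(11/9) = 0)
(w + C(-11))**2 = (0 + (90 - 9*(-11)))**2 = (0 + (90 + 99))**2 = (0 + 189)**2 = 189**2 = 35721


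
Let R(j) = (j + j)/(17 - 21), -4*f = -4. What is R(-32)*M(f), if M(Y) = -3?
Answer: -48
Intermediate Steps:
f = 1 (f = -1/4*(-4) = 1)
R(j) = -j/2 (R(j) = (2*j)/(-4) = (2*j)*(-1/4) = -j/2)
R(-32)*M(f) = -1/2*(-32)*(-3) = 16*(-3) = -48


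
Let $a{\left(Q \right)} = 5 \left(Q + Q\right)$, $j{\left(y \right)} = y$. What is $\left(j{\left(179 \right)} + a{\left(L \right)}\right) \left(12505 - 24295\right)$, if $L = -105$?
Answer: $10269090$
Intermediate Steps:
$a{\left(Q \right)} = 10 Q$ ($a{\left(Q \right)} = 5 \cdot 2 Q = 10 Q$)
$\left(j{\left(179 \right)} + a{\left(L \right)}\right) \left(12505 - 24295\right) = \left(179 + 10 \left(-105\right)\right) \left(12505 - 24295\right) = \left(179 - 1050\right) \left(-11790\right) = \left(-871\right) \left(-11790\right) = 10269090$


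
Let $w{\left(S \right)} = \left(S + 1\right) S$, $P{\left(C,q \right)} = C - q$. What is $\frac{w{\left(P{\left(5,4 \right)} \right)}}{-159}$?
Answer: $- \frac{2}{159} \approx -0.012579$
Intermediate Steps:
$w{\left(S \right)} = S \left(1 + S\right)$ ($w{\left(S \right)} = \left(1 + S\right) S = S \left(1 + S\right)$)
$\frac{w{\left(P{\left(5,4 \right)} \right)}}{-159} = \frac{\left(5 - 4\right) \left(1 + \left(5 - 4\right)\right)}{-159} = \left(5 - 4\right) \left(1 + \left(5 - 4\right)\right) \left(- \frac{1}{159}\right) = 1 \left(1 + 1\right) \left(- \frac{1}{159}\right) = 1 \cdot 2 \left(- \frac{1}{159}\right) = 2 \left(- \frac{1}{159}\right) = - \frac{2}{159}$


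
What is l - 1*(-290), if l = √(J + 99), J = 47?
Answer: 290 + √146 ≈ 302.08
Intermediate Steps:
l = √146 (l = √(47 + 99) = √146 ≈ 12.083)
l - 1*(-290) = √146 - 1*(-290) = √146 + 290 = 290 + √146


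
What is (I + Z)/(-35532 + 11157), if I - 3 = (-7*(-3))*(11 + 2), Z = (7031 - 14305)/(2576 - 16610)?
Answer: -1940329/171039375 ≈ -0.011344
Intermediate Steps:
Z = 3637/7017 (Z = -7274/(-14034) = -7274*(-1/14034) = 3637/7017 ≈ 0.51831)
I = 276 (I = 3 + (-7*(-3))*(11 + 2) = 3 + 21*13 = 3 + 273 = 276)
(I + Z)/(-35532 + 11157) = (276 + 3637/7017)/(-35532 + 11157) = (1940329/7017)/(-24375) = (1940329/7017)*(-1/24375) = -1940329/171039375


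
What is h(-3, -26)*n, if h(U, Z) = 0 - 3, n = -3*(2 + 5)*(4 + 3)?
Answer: 441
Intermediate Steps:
n = -147 (n = -21*7 = -3*49 = -147)
h(U, Z) = -3
h(-3, -26)*n = -3*(-147) = 441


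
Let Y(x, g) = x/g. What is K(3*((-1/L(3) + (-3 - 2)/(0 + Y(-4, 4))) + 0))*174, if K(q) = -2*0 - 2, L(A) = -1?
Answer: -348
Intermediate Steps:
K(q) = -2 (K(q) = 0 - 2 = -2)
K(3*((-1/L(3) + (-3 - 2)/(0 + Y(-4, 4))) + 0))*174 = -2*174 = -348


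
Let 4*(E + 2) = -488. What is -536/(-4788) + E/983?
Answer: -16706/1176651 ≈ -0.014198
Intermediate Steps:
E = -124 (E = -2 + (¼)*(-488) = -2 - 122 = -124)
-536/(-4788) + E/983 = -536/(-4788) - 124/983 = -536*(-1/4788) - 124*1/983 = 134/1197 - 124/983 = -16706/1176651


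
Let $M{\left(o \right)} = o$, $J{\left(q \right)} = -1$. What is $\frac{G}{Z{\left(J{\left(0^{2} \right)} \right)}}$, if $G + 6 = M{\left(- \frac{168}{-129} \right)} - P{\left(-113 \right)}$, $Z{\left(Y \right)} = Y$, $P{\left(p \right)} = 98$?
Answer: $\frac{4416}{43} \approx 102.7$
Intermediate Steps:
$G = - \frac{4416}{43}$ ($G = -6 - \left(98 + \frac{168}{-129}\right) = -6 - \frac{4158}{43} = - \frac{4416}{43} \approx -102.7$)
$\frac{G}{Z{\left(J{\left(0^{2} \right)} \right)}} = - \frac{4416}{43 \left(-1\right)} = \left(- \frac{4416}{43}\right) \left(-1\right) = \frac{4416}{43}$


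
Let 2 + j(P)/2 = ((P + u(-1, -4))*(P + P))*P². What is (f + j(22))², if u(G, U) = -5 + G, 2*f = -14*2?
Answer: 464379554116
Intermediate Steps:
f = -14 (f = (-14*2)/2 = (½)*(-28) = -14)
j(P) = -4 + 4*P³*(-6 + P) (j(P) = -4 + 2*(((P + (-5 - 1))*(P + P))*P²) = -4 + 2*(((P - 6)*(2*P))*P²) = -4 + 2*(((-6 + P)*(2*P))*P²) = -4 + 2*((2*P*(-6 + P))*P²) = -4 + 2*(2*P³*(-6 + P)) = -4 + 4*P³*(-6 + P))
(f + j(22))² = (-14 + (-4 - 24*22³ + 4*22⁴))² = (-14 + (-4 - 24*10648 + 4*234256))² = (-14 + (-4 - 255552 + 937024))² = (-14 + 681468)² = 681454² = 464379554116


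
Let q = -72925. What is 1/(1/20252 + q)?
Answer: -20252/1476877099 ≈ -1.3713e-5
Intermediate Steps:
1/(1/20252 + q) = 1/(1/20252 - 72925) = 1/(-1476877099/20252) = -20252/1476877099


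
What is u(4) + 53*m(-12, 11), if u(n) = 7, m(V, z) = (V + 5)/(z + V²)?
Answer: 714/155 ≈ 4.6065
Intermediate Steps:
m(V, z) = (5 + V)/(z + V²)
u(4) + 53*m(-12, 11) = 7 + 53*((5 - 12)/(11 + (-12)²)) = 7 + 53*(-7/(11 + 144)) = 7 + 53*(-7/155) = 7 - 371/155 = 714/155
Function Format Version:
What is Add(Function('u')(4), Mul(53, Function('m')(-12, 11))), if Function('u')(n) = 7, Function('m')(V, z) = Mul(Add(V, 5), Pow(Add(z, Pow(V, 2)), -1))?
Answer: Rational(714, 155) ≈ 4.6065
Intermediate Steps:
Function('m')(V, z) = Mul(Pow(Add(z, Pow(V, 2)), -1), Add(5, V)) (Function('m')(V, z) = Mul(Add(5, V), Pow(Add(z, Pow(V, 2)), -1)) = Mul(Pow(Add(z, Pow(V, 2)), -1), Add(5, V)))
Add(Function('u')(4), Mul(53, Function('m')(-12, 11))) = Add(7, Mul(53, Mul(Pow(Add(11, Pow(-12, 2)), -1), Add(5, -12)))) = Add(7, Mul(53, Mul(Pow(Add(11, 144), -1), -7))) = Add(7, Mul(53, Mul(Pow(155, -1), -7))) = Add(7, Mul(53, Mul(Rational(1, 155), -7))) = Add(7, Mul(53, Rational(-7, 155))) = Add(7, Rational(-371, 155)) = Rational(714, 155)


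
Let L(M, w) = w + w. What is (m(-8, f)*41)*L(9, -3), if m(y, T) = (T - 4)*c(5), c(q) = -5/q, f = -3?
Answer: -1722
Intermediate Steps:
L(M, w) = 2*w
m(y, T) = 4 - T (m(y, T) = (T - 4)*(-5/5) = (-4 + T)*(-5*1/5) = (-4 + T)*(-1) = 4 - T)
(m(-8, f)*41)*L(9, -3) = ((4 - 1*(-3))*41)*(2*(-3)) = ((4 + 3)*41)*(-6) = (7*41)*(-6) = 287*(-6) = -1722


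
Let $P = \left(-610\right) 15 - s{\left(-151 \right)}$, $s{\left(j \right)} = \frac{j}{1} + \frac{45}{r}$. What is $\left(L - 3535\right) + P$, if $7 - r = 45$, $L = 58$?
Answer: $- \frac{474043}{38} \approx -12475.0$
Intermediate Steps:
$r = -38$ ($r = 7 - 45 = -38$)
$s{\left(j \right)} = - \frac{45}{38} + j$ ($s{\left(j \right)} = \frac{j}{1} + \frac{45}{-38} = j 1 + 45 \left(- \frac{1}{38}\right) = j - \frac{45}{38} = - \frac{45}{38} + j$)
$P = - \frac{341917}{38}$ ($P = \left(-610\right) 15 - \left(- \frac{45}{38} - 151\right) = -9150 - - \frac{5783}{38} = -9150 + \frac{5783}{38} = - \frac{341917}{38} \approx -8997.8$)
$\left(L - 3535\right) + P = \left(58 - 3535\right) - \frac{341917}{38} = -3477 - \frac{341917}{38} = - \frac{474043}{38}$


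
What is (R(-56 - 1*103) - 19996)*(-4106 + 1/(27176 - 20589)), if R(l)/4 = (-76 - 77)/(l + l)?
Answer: 28660501746606/349111 ≈ 8.2096e+7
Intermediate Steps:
R(l) = -306/l (R(l) = 4*((-76 - 77)/(l + l)) = 4*(-153*1/(2*l)) = 4*(-153/(2*l)) = -306/l)
(R(-56 - 1*103) - 19996)*(-4106 + 1/(27176 - 20589)) = (-306/(-56 - 1*103) - 19996)*(-4106 + 1/(27176 - 20589)) = (-306/(-56 - 103) - 19996)*(-4106 + 1/6587) = (-306/(-159) - 19996)*(-4106 + 1/6587) = (-306*(-1/159) - 19996)*(-27046221/6587) = (102/53 - 19996)*(-27046221/6587) = -1059686/53*(-27046221/6587) = 28660501746606/349111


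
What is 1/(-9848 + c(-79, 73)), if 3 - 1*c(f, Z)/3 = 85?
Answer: -1/10094 ≈ -9.9069e-5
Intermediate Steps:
c(f, Z) = -246 (c(f, Z) = 9 - 3*85 = 9 - 255 = -246)
1/(-9848 + c(-79, 73)) = 1/(-9848 - 246) = 1/(-10094) = -1/10094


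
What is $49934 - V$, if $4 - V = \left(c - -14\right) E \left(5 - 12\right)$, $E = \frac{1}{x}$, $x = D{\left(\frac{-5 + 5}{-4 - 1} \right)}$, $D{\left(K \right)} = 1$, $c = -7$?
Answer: $49881$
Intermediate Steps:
$x = 1$
$E = 1$ ($E = 1^{-1} = 1$)
$V = 53$ ($V = 4 - \left(-7 - -14\right) 1 \left(5 - 12\right) = 4 - \left(-7 + 14\right) 1 \left(-7\right) = 4 - 7 \cdot 1 \left(-7\right) = 4 - 7 \left(-7\right) = 4 - -49 = 4 + 49 = 53$)
$49934 - V = 49934 - 53 = 49881$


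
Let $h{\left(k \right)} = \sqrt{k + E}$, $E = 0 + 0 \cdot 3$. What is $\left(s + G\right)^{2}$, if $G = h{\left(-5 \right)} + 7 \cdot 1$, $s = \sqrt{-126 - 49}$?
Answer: $\left(7 + i \sqrt{5} + 5 i \sqrt{7}\right)^{2} \approx -190.16 + 216.51 i$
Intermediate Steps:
$E = 0$ ($E = 0 + 0 = 0$)
$s = 5 i \sqrt{7}$ ($s = \sqrt{-175} = 5 i \sqrt{7} \approx 13.229 i$)
$h{\left(k \right)} = \sqrt{k}$ ($h{\left(k \right)} = \sqrt{k + 0} = \sqrt{k}$)
$G = 7 + i \sqrt{5}$ ($G = \sqrt{-5} + 7 \cdot 1 = i \sqrt{5} + 7 = 7 + i \sqrt{5} \approx 7.0 + 2.2361 i$)
$\left(s + G\right)^{2} = \left(5 i \sqrt{7} + \left(7 + i \sqrt{5}\right)\right)^{2} = \left(7 + i \sqrt{5} + 5 i \sqrt{7}\right)^{2}$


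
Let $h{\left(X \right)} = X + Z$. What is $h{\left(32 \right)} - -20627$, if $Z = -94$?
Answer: $20565$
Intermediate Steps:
$h{\left(X \right)} = -94 + X$ ($h{\left(X \right)} = X - 94 = -94 + X$)
$h{\left(32 \right)} - -20627 = \left(-94 + 32\right) - -20627 = -62 + 20627 = 20565$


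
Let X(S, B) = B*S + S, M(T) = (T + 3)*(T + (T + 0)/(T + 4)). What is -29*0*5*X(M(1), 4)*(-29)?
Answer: 0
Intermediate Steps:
M(T) = (3 + T)*(T + T/(4 + T))
X(S, B) = S + B*S
-29*0*5*X(M(1), 4)*(-29) = -29*0*5*(1*(15 + 1² + 8*1)/(4 + 1))*(1 + 4)*(-29) = -0*(1*(15 + 1 + 8)/5)*5*(-29) = -0*(1*(⅕)*24)*5*(-29) = -0*(24/5)*5*(-29) = -0*24*(-29) = -29*0*(-29) = 0*(-29) = 0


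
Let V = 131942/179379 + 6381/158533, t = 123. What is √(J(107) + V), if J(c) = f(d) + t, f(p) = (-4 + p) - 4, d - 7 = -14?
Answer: √9773999806974649775743/9479163669 ≈ 10.430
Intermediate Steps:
d = -7 (d = 7 - 14 = -7)
f(p) = -8 + p
J(c) = 108 (J(c) = (-8 - 7) + 123 = -15 + 123 = 108)
V = 22061778485/28437491007 (V = 131942*(1/179379) + 6381*(1/158533) = 131942/179379 + 6381/158533 = 22061778485/28437491007 ≈ 0.77580)
√(J(107) + V) = √(108 + 22061778485/28437491007) = √(3093310807241/28437491007) = √9773999806974649775743/9479163669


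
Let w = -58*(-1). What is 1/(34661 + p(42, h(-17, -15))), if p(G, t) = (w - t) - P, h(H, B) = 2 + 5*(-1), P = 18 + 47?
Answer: 1/34657 ≈ 2.8854e-5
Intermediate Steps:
w = 58
P = 65
h(H, B) = -3 (h(H, B) = 2 - 5 = -3)
p(G, t) = -7 - t (p(G, t) = (58 - t) - 1*65 = (58 - t) - 65 = -7 - t)
1/(34661 + p(42, h(-17, -15))) = 1/(34661 + (-7 - 1*(-3))) = 1/(34661 + (-7 + 3)) = 1/(34661 - 4) = 1/34657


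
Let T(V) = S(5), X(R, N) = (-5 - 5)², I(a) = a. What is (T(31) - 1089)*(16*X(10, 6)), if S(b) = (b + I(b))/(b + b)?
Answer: -1740800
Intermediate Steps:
S(b) = 1 (S(b) = (b + b)/(b + b) = (2*b)/((2*b)) = (2*b)*(1/(2*b)) = 1)
X(R, N) = 100 (X(R, N) = (-10)² = 100)
T(V) = 1
(T(31) - 1089)*(16*X(10, 6)) = (1 - 1089)*(16*100) = -1088*1600 = -1740800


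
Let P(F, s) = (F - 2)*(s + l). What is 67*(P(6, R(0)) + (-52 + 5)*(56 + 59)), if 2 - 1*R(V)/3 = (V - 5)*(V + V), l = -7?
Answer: -362403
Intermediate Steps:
R(V) = 6 - 6*V*(-5 + V) (R(V) = 6 - 3*(V - 5)*(V + V) = 6 - 3*(-5 + V)*2*V = 6 - 6*V*(-5 + V))
P(F, s) = (-7 + s)*(-2 + F) (P(F, s) = (F - 2)*(s - 7) = (-2 + F)*(-7 + s) = (-7 + s)*(-2 + F))
67*(P(6, R(0)) + (-52 + 5)*(56 + 59)) = 67*((14 - 7*6 - 2*(6 - 6*0² + 30*0) + 6*(6 - 6*0² + 30*0)) + (-52 + 5)*(56 + 59)) = 67*((14 - 42 - 2*(6 - 6*0 + 0) + 6*(6 - 6*0 + 0)) - 47*115) = 67*((14 - 42 - 2*(6 + 0 + 0) + 6*(6 + 0 + 0)) - 5405) = 67*((14 - 42 - 2*6 + 6*6) - 5405) = 67*((14 - 42 - 12 + 36) - 5405) = 67*(-4 - 5405) = 67*(-5409) = -362403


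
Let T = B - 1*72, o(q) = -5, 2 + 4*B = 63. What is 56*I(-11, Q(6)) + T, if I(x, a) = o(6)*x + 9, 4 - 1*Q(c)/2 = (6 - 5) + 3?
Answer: 14109/4 ≈ 3527.3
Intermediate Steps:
B = 61/4 (B = -½ + (¼)*63 = -½ + 63/4 = 61/4 ≈ 15.250)
Q(c) = 0 (Q(c) = 8 - 2*((6 - 5) + 3) = 8 - 2*(1 + 3) = 8 - 2*4 = 8 - 8 = 0)
I(x, a) = 9 - 5*x (I(x, a) = -5*x + 9 = 9 - 5*x)
T = -227/4 (T = 61/4 - 1*72 = 61/4 - 72 = -227/4 ≈ -56.750)
56*I(-11, Q(6)) + T = 56*(9 - 5*(-11)) - 227/4 = 56*(9 + 55) - 227/4 = 56*64 - 227/4 = 3584 - 227/4 = 14109/4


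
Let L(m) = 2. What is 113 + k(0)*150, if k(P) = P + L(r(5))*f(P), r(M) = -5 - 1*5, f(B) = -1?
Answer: -187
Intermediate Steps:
r(M) = -10 (r(M) = -5 - 5 = -10)
k(P) = -2 + P (k(P) = P + 2*(-1) = P - 2 = -2 + P)
113 + k(0)*150 = 113 + (-2 + 0)*150 = 113 - 2*150 = 113 - 300 = -187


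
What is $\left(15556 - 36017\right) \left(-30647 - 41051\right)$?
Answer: $1467012778$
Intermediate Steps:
$\left(15556 - 36017\right) \left(-30647 - 41051\right) = \left(15556 - 36017\right) \left(-71698\right) = \left(-20461\right) \left(-71698\right) = 1467012778$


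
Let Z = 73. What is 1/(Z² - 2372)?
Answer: 1/2957 ≈ 0.00033818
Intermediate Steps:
1/(Z² - 2372) = 1/(73² - 2372) = 1/(5329 - 2372) = 1/2957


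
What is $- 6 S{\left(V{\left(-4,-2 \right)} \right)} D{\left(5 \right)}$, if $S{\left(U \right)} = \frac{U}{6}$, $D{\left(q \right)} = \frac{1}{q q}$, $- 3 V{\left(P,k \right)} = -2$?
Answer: $- \frac{2}{75} \approx -0.026667$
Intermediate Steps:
$V{\left(P,k \right)} = \frac{2}{3}$ ($V{\left(P,k \right)} = \left(- \frac{1}{3}\right) \left(-2\right) = \frac{2}{3}$)
$D{\left(q \right)} = \frac{1}{q^{2}}$
$S{\left(U \right)} = \frac{U}{6}$ ($S{\left(U \right)} = U \frac{1}{6} = \frac{U}{6}$)
$- 6 S{\left(V{\left(-4,-2 \right)} \right)} D{\left(5 \right)} = \frac{\left(-6\right) \frac{1}{6} \cdot \frac{2}{3}}{25} = \left(-6\right) \frac{1}{9} \cdot \frac{1}{25} = \left(- \frac{2}{3}\right) \frac{1}{25} = - \frac{2}{75}$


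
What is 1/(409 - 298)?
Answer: 1/111 ≈ 0.0090090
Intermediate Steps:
1/(409 - 298) = 1/111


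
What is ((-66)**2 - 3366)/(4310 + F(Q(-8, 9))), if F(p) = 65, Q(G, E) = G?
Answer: 198/875 ≈ 0.22629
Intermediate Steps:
((-66)**2 - 3366)/(4310 + F(Q(-8, 9))) = ((-66)**2 - 3366)/(4310 + 65) = (4356 - 3366)/4375 = 990*(1/4375) = 198/875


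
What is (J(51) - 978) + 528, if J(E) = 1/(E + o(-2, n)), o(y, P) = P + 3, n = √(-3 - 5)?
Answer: (-900*√2 + 24299*I)/(2*(√2 - 27*I)) ≈ -449.98 - 0.00096732*I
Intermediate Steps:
n = 2*I*√2 (n = √(-8) = 2*I*√2 ≈ 2.8284*I)
o(y, P) = 3 + P
J(E) = 1/(3 + E + 2*I*√2) (J(E) = 1/(E + (3 + 2*I*√2)) = 1/(3 + E + 2*I*√2))
(J(51) - 978) + 528 = (1/(3 + 51 + 2*I*√2) - 978) + 528 = (1/(54 + 2*I*√2) - 978) + 528 = (-978 + 1/(54 + 2*I*√2)) + 528 = -450 + 1/(54 + 2*I*√2)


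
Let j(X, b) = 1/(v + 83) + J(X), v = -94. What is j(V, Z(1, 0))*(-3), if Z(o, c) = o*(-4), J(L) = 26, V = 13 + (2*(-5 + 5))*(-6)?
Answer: -855/11 ≈ -77.727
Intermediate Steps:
V = 13 (V = 13 + (2*0)*(-6) = 13 + 0*(-6) = 13 + 0 = 13)
Z(o, c) = -4*o
j(X, b) = 285/11 (j(X, b) = 1/(-94 + 83) + 26 = 1/(-11) + 26 = -1/11 + 26 = 285/11)
j(V, Z(1, 0))*(-3) = (285/11)*(-3) = -855/11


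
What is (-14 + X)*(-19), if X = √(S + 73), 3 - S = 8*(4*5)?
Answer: 266 - 38*I*√21 ≈ 266.0 - 174.14*I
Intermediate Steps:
S = -157 (S = 3 - 8*4*5 = 3 - 8*20 = 3 - 1*160 = 3 - 160 = -157)
X = 2*I*√21 (X = √(-157 + 73) = √(-84) = 2*I*√21 ≈ 9.1651*I)
(-14 + X)*(-19) = (-14 + 2*I*√21)*(-19) = 266 - 38*I*√21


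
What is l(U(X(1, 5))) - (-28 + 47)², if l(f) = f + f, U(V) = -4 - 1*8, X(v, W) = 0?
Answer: -385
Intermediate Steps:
U(V) = -12 (U(V) = -4 - 8 = -12)
l(f) = 2*f
l(U(X(1, 5))) - (-28 + 47)² = 2*(-12) - (-28 + 47)² = -24 - 1*19² = -24 - 1*361 = -24 - 361 = -385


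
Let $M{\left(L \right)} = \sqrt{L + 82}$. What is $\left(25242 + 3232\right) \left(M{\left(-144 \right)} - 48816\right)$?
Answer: $-1389986784 + 28474 i \sqrt{62} \approx -1.39 \cdot 10^{9} + 2.242 \cdot 10^{5} i$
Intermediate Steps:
$M{\left(L \right)} = \sqrt{82 + L}$
$\left(25242 + 3232\right) \left(M{\left(-144 \right)} - 48816\right) = \left(25242 + 3232\right) \left(\sqrt{82 - 144} - 48816\right) = 28474 \left(\sqrt{-62} - 48816\right) = 28474 \left(i \sqrt{62} - 48816\right) = 28474 \left(-48816 + i \sqrt{62}\right) = -1389986784 + 28474 i \sqrt{62}$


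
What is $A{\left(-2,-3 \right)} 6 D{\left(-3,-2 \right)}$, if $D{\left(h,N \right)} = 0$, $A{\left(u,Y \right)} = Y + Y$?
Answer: $0$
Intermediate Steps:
$A{\left(u,Y \right)} = 2 Y$
$A{\left(-2,-3 \right)} 6 D{\left(-3,-2 \right)} = 2 \left(-3\right) 6 \cdot 0 = \left(-6\right) 6 \cdot 0 = \left(-36\right) 0 = 0$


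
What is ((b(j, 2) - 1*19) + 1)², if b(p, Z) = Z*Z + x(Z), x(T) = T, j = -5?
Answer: 144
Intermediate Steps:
b(p, Z) = Z + Z² (b(p, Z) = Z*Z + Z = Z² + Z = Z + Z²)
((b(j, 2) - 1*19) + 1)² = ((2*(1 + 2) - 1*19) + 1)² = ((2*3 - 19) + 1)² = ((6 - 19) + 1)² = (-13 + 1)² = (-12)² = 144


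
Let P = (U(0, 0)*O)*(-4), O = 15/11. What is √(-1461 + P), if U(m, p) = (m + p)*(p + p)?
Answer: I*√1461 ≈ 38.223*I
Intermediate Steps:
O = 15/11 (O = 15*(1/11) = 15/11 ≈ 1.3636)
U(m, p) = 2*p*(m + p) (U(m, p) = (m + p)*(2*p) = 2*p*(m + p))
P = 0 (P = ((2*0*(0 + 0))*(15/11))*(-4) = ((2*0*0)*(15/11))*(-4) = (0*(15/11))*(-4) = 0*(-4) = 0)
√(-1461 + P) = √(-1461 + 0) = √(-1461) = I*√1461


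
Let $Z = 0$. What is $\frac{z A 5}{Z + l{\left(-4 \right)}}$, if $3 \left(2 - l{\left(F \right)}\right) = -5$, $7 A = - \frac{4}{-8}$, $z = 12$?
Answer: $\frac{90}{77} \approx 1.1688$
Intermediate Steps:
$A = \frac{1}{14}$ ($A = \frac{\left(-4\right) \frac{1}{-8}}{7} = \frac{\left(-4\right) \left(- \frac{1}{8}\right)}{7} = \frac{1}{7} \cdot \frac{1}{2} = \frac{1}{14} \approx 0.071429$)
$l{\left(F \right)} = \frac{11}{3}$ ($l{\left(F \right)} = 2 - - \frac{5}{3} = 2 + \frac{5}{3} = \frac{11}{3}$)
$\frac{z A 5}{Z + l{\left(-4 \right)}} = \frac{12 \cdot \frac{1}{14} \cdot 5}{0 + \frac{11}{3}} = \frac{\frac{6}{7} \cdot 5}{\frac{11}{3}} = \frac{3}{11} \cdot \frac{30}{7} = \frac{90}{77}$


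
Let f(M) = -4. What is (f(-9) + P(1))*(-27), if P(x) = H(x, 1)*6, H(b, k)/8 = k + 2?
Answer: -3780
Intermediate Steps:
H(b, k) = 16 + 8*k (H(b, k) = 8*(k + 2) = 8*(2 + k) = 16 + 8*k)
P(x) = 144 (P(x) = (16 + 8*1)*6 = (16 + 8)*6 = 24*6 = 144)
(f(-9) + P(1))*(-27) = (-4 + 144)*(-27) = 140*(-27) = -3780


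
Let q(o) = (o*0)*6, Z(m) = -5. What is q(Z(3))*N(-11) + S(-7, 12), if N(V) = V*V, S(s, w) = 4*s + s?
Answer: -35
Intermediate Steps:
S(s, w) = 5*s
N(V) = V²
q(o) = 0 (q(o) = 0*6 = 0)
q(Z(3))*N(-11) + S(-7, 12) = 0*(-11)² + 5*(-7) = 0*121 - 35 = 0 - 35 = -35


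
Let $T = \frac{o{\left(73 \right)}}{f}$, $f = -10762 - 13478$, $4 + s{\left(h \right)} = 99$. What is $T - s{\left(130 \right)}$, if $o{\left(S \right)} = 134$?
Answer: $- \frac{1151467}{12120} \approx -95.005$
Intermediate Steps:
$s{\left(h \right)} = 95$ ($s{\left(h \right)} = -4 + 99 = 95$)
$f = -24240$ ($f = -10762 - 13478 = -24240$)
$T = - \frac{67}{12120}$ ($T = \frac{134}{-24240} = 134 \left(- \frac{1}{24240}\right) = - \frac{67}{12120} \approx -0.0055281$)
$T - s{\left(130 \right)} = - \frac{67}{12120} - 95 = - \frac{1151467}{12120}$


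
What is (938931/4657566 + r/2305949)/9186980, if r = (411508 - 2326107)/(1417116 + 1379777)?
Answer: 2018539878163793811/91989039429290852446506920 ≈ 2.1943e-8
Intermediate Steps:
r = -1914599/2796893 ≈ -0.68454
(938931/4657566 + r/2305949)/9186980 = (938931/4657566 - 1914599/2796893/2305949)/9186980 = (938931*(1/4657566) - 1914599/2796893*1/2305949)*(1/9186980) = (312977/1552522 - 1914599/6449492616457)*(1/9186980) = (2018539878163793811/10012979175887054554)*(1/9186980) = 2018539878163793811/91989039429290852446506920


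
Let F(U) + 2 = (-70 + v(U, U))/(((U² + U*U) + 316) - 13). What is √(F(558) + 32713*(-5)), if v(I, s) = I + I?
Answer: I*√63491413587439461/623031 ≈ 404.43*I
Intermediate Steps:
v(I, s) = 2*I
F(U) = -2 + (-70 + 2*U)/(303 + 2*U²) (F(U) = -2 + (-70 + 2*U)/(((U² + U*U) + 316) - 13) = -2 + (-70 + 2*U)/(((U² + U²) + 316) - 13) = -2 + (-70 + 2*U)/((2*U² + 316) - 13) = -2 + (-70 + 2*U)/((316 + 2*U²) - 13) = -2 + (-70 + 2*U)/(303 + 2*U²))
√(F(558) + 32713*(-5)) = √(2*(-338 + 558 - 2*558²)/(303 + 2*558²) + 32713*(-5)) = √(2*(-338 + 558 - 2*311364)/(303 + 2*311364) - 163565) = √(2*(-338 + 558 - 622728)/(303 + 622728) - 163565) = √(2*(-622508)/623031 - 163565) = √(2*(1/623031)*(-622508) - 163565) = √(-1245016/623031 - 163565) = √(-101907310531/623031) = I*√63491413587439461/623031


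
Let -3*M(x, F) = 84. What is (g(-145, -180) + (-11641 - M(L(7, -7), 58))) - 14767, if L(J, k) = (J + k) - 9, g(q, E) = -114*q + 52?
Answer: -9798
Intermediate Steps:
g(q, E) = 52 - 114*q
L(J, k) = -9 + J + k
M(x, F) = -28 (M(x, F) = -1/3*84 = -28)
(g(-145, -180) + (-11641 - M(L(7, -7), 58))) - 14767 = ((52 - 114*(-145)) + (-11641 - 1*(-28))) - 14767 = ((52 + 16530) + (-11641 + 28)) - 14767 = (16582 - 11613) - 14767 = 4969 - 14767 = -9798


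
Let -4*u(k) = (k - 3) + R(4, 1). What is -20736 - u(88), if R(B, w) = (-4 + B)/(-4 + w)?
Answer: -82859/4 ≈ -20715.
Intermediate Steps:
R(B, w) = (-4 + B)/(-4 + w)
u(k) = ¾ - k/4 (u(k) = -((k - 3) + (-4 + 4)/(-4 + 1))/4 = -((-3 + k) + 0/(-3))/4 = -((-3 + k) - ⅓*0)/4 = -((-3 + k) + 0)/4 = -(-3 + k)/4 = ¾ - k/4)
-20736 - u(88) = -20736 - (¾ - ¼*88) = -20736 - (¾ - 22) = -20736 - 1*(-85/4) = -20736 + 85/4 = -82859/4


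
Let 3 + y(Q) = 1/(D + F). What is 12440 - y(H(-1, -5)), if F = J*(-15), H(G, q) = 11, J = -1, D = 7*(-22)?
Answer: 1729578/139 ≈ 12443.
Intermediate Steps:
D = -154
F = 15 (F = -1*(-15) = 15)
y(Q) = -418/139 (y(Q) = -3 + 1/(-154 + 15) = -3 + 1/(-139) = -3 - 1/139 = -418/139)
12440 - y(H(-1, -5)) = 12440 - 1*(-418/139) = 12440 + 418/139 = 1729578/139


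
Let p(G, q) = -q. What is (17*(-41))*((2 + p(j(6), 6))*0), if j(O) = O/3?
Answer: 0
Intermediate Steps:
j(O) = O/3 (j(O) = O*(1/3) = O/3)
(17*(-41))*((2 + p(j(6), 6))*0) = (17*(-41))*((2 - 1*6)*0) = -697*(2 - 6)*0 = -(-2788)*0 = -697*0 = 0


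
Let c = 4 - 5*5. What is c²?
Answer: 441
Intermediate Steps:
c = -21 (c = 4 - 25 = -21)
c² = (-21)² = 441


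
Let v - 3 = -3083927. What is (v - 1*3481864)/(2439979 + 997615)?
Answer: -3282894/1718797 ≈ -1.9100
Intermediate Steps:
v = -3083924 (v = 3 - 3083927 = -3083924)
(v - 1*3481864)/(2439979 + 997615) = (-3083924 - 1*3481864)/(2439979 + 997615) = (-3083924 - 3481864)/3437594 = -6565788*1/3437594 = -3282894/1718797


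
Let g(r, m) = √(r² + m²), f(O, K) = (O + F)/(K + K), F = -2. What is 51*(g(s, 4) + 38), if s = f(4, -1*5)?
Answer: 1938 + 51*√401/5 ≈ 2142.3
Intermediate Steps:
f(O, K) = (-2 + O)/(2*K) (f(O, K) = (O - 2)/(K + K) = (-2 + O)/((2*K)) = (-2 + O)*(1/(2*K)) = (-2 + O)/(2*K))
s = -⅕ (s = (-2 + 4)/(2*((-1*5))) = (½)*2/(-5) = (½)*(-⅕)*2 = -⅕ ≈ -0.20000)
g(r, m) = √(m² + r²)
51*(g(s, 4) + 38) = 51*(√(4² + (-⅕)²) + 38) = 51*(√(16 + 1/25) + 38) = 51*(√(401/25) + 38) = 51*(√401/5 + 38) = 51*(38 + √401/5) = 1938 + 51*√401/5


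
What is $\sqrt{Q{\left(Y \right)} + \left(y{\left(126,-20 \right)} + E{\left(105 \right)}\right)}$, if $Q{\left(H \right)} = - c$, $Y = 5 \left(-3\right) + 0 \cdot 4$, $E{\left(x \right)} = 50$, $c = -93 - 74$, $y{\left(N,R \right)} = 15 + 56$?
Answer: $12 \sqrt{2} \approx 16.971$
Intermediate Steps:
$y{\left(N,R \right)} = 71$
$c = -167$
$Y = -15$ ($Y = -15 + 0 = -15$)
$Q{\left(H \right)} = 167$ ($Q{\left(H \right)} = \left(-1\right) \left(-167\right) = 167$)
$\sqrt{Q{\left(Y \right)} + \left(y{\left(126,-20 \right)} + E{\left(105 \right)}\right)} = \sqrt{167 + \left(71 + 50\right)} = \sqrt{167 + 121} = \sqrt{288} = 12 \sqrt{2}$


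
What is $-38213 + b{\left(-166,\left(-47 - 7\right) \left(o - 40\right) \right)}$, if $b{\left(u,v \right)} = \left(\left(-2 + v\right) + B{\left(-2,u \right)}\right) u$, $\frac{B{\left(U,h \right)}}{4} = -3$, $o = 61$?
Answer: $152355$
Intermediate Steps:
$B{\left(U,h \right)} = -12$ ($B{\left(U,h \right)} = 4 \left(-3\right) = -12$)
$b{\left(u,v \right)} = u \left(-14 + v\right)$ ($b{\left(u,v \right)} = \left(\left(-2 + v\right) - 12\right) u = \left(-14 + v\right) u = u \left(-14 + v\right)$)
$-38213 + b{\left(-166,\left(-47 - 7\right) \left(o - 40\right) \right)} = -38213 - 166 \left(-14 + \left(-47 - 7\right) \left(61 - 40\right)\right) = -38213 - 166 \left(-14 - 1134\right) = -38213 - -190568 = -38213 + 190568 = 152355$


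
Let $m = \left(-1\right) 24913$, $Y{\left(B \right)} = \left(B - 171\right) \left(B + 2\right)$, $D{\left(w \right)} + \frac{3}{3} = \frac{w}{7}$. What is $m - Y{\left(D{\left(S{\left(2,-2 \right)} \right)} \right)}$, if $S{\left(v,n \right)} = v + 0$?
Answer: $- \frac{1209919}{49} \approx -24692.0$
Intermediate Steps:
$S{\left(v,n \right)} = v$
$D{\left(w \right)} = -1 + \frac{w}{7}$
$Y{\left(B \right)} = \left(-171 + B\right) \left(2 + B\right)$
$m = -24913$
$m - Y{\left(D{\left(S{\left(2,-2 \right)} \right)} \right)} = -24913 - \left(-342 + \left(-1 + \frac{1}{7} \cdot 2\right)^{2} - 169 \left(-1 + \frac{1}{7} \cdot 2\right)\right) = -24913 - \left(-342 + \left(-1 + \frac{2}{7}\right)^{2} - 169 \left(-1 + \frac{2}{7}\right)\right) = -24913 - \left(-342 + \left(- \frac{5}{7}\right)^{2} - - \frac{845}{7}\right) = -24913 - \left(-342 + \frac{25}{49} + \frac{845}{7}\right) = -24913 - - \frac{10818}{49} = -24913 + \frac{10818}{49} = - \frac{1209919}{49}$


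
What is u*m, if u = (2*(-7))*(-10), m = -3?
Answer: -420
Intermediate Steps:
u = 140 (u = -14*(-10) = 140)
u*m = 140*(-3) = -420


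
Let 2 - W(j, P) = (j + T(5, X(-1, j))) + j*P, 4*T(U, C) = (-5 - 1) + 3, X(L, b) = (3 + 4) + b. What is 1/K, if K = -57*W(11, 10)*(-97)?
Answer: -4/2615217 ≈ -1.5295e-6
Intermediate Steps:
X(L, b) = 7 + b
T(U, C) = -¾ (T(U, C) = ((-5 - 1) + 3)/4 = (-6 + 3)/4 = (¼)*(-3) = -¾)
W(j, P) = 11/4 - j - P*j (W(j, P) = 2 - ((j - ¾) + j*P) = 2 - ((-¾ + j) + P*j) = 2 - (-¾ + j + P*j) = 2 + (¾ - j - P*j) = 11/4 - j - P*j)
K = -2615217/4 (K = -57*(11/4 - 1*11 - 1*10*11)*(-97) = -57*(11/4 - 11 - 110)*(-97) = -57*(-473/4)*(-97) = (26961/4)*(-97) = -2615217/4 ≈ -6.5380e+5)
1/K = 1/(-2615217/4) = -4/2615217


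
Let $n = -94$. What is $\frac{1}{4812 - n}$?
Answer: $\frac{1}{4906} \approx 0.00020383$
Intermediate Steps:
$\frac{1}{4812 - n} = \frac{1}{4812 - -94} = \frac{1}{4812 + 94} = \frac{1}{4906}$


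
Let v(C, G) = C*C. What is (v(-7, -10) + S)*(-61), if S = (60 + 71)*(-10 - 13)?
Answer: 180804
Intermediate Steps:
v(C, G) = C²
S = -3013 (S = 131*(-23) = -3013)
(v(-7, -10) + S)*(-61) = ((-7)² - 3013)*(-61) = (49 - 3013)*(-61) = -2964*(-61) = 180804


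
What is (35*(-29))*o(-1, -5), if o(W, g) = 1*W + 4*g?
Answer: 21315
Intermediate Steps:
o(W, g) = W + 4*g
(35*(-29))*o(-1, -5) = (35*(-29))*(-1 + 4*(-5)) = -1015*(-1 - 20) = -1015*(-21) = 21315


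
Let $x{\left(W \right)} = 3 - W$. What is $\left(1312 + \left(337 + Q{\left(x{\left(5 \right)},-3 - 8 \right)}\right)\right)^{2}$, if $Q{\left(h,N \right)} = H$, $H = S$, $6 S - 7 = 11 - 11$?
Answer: $\frac{98029801}{36} \approx 2.723 \cdot 10^{6}$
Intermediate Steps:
$S = \frac{7}{6}$ ($S = \frac{7}{6} + \frac{11 - 11}{6} = \frac{7}{6} + \frac{1}{6} \cdot 0 = \frac{7}{6} + 0 = \frac{7}{6} \approx 1.1667$)
$H = \frac{7}{6} \approx 1.1667$
$Q{\left(h,N \right)} = \frac{7}{6}$
$\left(1312 + \left(337 + Q{\left(x{\left(5 \right)},-3 - 8 \right)}\right)\right)^{2} = \left(1312 + \left(337 + \frac{7}{6}\right)\right)^{2} = \left(1312 + \frac{2029}{6}\right)^{2} = \left(\frac{9901}{6}\right)^{2} = \frac{98029801}{36}$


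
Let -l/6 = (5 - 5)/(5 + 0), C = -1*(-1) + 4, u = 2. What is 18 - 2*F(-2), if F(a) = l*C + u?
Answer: 14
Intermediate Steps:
C = 5 (C = 1 + 4 = 5)
l = 0 (l = -6*(5 - 5)/(5 + 0) = -0/5 = -6*0 = 0)
F(a) = 2 (F(a) = 0*5 + 2 = 0 + 2 = 2)
18 - 2*F(-2) = 18 - 2*2 = 18 - 4 = 14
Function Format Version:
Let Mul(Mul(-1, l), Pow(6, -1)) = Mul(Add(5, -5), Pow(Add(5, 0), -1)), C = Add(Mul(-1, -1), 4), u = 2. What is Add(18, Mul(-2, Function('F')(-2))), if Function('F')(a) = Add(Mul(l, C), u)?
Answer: 14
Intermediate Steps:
C = 5 (C = Add(1, 4) = 5)
l = 0 (l = Mul(-6, Mul(Add(5, -5), Pow(Add(5, 0), -1))) = Mul(-6, Mul(0, Pow(5, -1))) = Mul(-6, Mul(0, Rational(1, 5))) = Mul(-6, 0) = 0)
Function('F')(a) = 2 (Function('F')(a) = Add(Mul(0, 5), 2) = Add(0, 2) = 2)
Add(18, Mul(-2, Function('F')(-2))) = Add(18, Mul(-2, 2)) = Add(18, -4) = 14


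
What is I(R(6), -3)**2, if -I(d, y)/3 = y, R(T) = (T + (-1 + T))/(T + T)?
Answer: 81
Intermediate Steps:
R(T) = (-1 + 2*T)/(2*T) (R(T) = (-1 + 2*T)/((2*T)) = (-1 + 2*T)*(1/(2*T)) = (-1 + 2*T)/(2*T))
I(d, y) = -3*y
I(R(6), -3)**2 = (-3*(-3))**2 = 9**2 = 81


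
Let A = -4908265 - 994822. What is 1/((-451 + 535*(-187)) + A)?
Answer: -1/6003583 ≈ -1.6657e-7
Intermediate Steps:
A = -5903087
1/((-451 + 535*(-187)) + A) = 1/((-451 + 535*(-187)) - 5903087) = 1/((-451 - 100045) - 5903087) = 1/(-100496 - 5903087) = 1/(-6003583) = -1/6003583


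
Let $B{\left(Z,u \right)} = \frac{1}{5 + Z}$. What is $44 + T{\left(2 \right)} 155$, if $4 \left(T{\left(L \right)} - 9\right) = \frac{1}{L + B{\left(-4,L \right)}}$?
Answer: $\frac{17423}{12} \approx 1451.9$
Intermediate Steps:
$T{\left(L \right)} = 9 + \frac{1}{4 \left(1 + L\right)}$ ($T{\left(L \right)} = 9 + \frac{1}{4 \left(L + \frac{1}{5 - 4}\right)} = 9 + \frac{1}{4 \left(L + 1^{-1}\right)} = 9 + \frac{1}{4 \left(L + 1\right)} = 9 + \frac{1}{4 \left(1 + L\right)}$)
$44 + T{\left(2 \right)} 155 = 44 + \frac{37 + 36 \cdot 2}{4 \left(1 + 2\right)} 155 = 44 + \frac{37 + 72}{4 \cdot 3} \cdot 155 = 44 + \frac{1}{4} \cdot \frac{1}{3} \cdot 109 \cdot 155 = 44 + \frac{109}{12} \cdot 155 = 44 + \frac{16895}{12} = \frac{17423}{12}$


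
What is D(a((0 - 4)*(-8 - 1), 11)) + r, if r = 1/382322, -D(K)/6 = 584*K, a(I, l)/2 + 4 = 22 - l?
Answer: -18755188031/382322 ≈ -49056.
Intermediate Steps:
a(I, l) = 36 - 2*l (a(I, l) = -8 + 2*(22 - l) = -8 + (44 - 2*l) = 36 - 2*l)
D(K) = -3504*K
r = 1/382322 ≈ 2.6156e-6
D(a((0 - 4)*(-8 - 1), 11)) + r = -3504*(36 - 2*11) + 1/382322 = -3504*(36 - 22) + 1/382322 = -3504*14 + 1/382322 = -49056 + 1/382322 = -18755188031/382322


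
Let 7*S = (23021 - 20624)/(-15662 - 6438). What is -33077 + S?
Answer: -301000841/9100 ≈ -33077.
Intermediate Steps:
S = -141/9100 (S = ((23021 - 20624)/(-15662 - 6438))/7 = (2397/(-22100))/7 = (2397*(-1/22100))/7 = (⅐)*(-141/1300) = -141/9100 ≈ -0.015495)
-33077 + S = -33077 - 141/9100 = -301000841/9100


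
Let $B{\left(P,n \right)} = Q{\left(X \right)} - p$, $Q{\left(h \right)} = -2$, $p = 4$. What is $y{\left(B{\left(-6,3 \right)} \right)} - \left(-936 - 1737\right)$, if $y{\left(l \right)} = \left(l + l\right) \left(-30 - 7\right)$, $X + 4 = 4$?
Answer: $3117$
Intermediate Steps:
$X = 0$ ($X = -4 + 4 = 0$)
$B{\left(P,n \right)} = -6$ ($B{\left(P,n \right)} = -2 - 4 = -6$)
$y{\left(l \right)} = - 74 l$ ($y{\left(l \right)} = 2 l \left(-37\right) = - 74 l$)
$y{\left(B{\left(-6,3 \right)} \right)} - \left(-936 - 1737\right) = \left(-74\right) \left(-6\right) - \left(-936 - 1737\right) = 444 - -2673 = 444 + 2673 = 3117$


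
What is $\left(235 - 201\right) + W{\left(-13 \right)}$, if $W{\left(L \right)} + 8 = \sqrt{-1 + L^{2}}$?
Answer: $26 + 2 \sqrt{42} \approx 38.961$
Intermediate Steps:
$W{\left(L \right)} = -8 + \sqrt{-1 + L^{2}}$
$\left(235 - 201\right) + W{\left(-13 \right)} = \left(235 - 201\right) - \left(8 - \sqrt{-1 + \left(-13\right)^{2}}\right) = 34 - \left(8 - \sqrt{-1 + 169}\right) = 34 - \left(8 - \sqrt{168}\right) = 34 - \left(8 - 2 \sqrt{42}\right) = 26 + 2 \sqrt{42}$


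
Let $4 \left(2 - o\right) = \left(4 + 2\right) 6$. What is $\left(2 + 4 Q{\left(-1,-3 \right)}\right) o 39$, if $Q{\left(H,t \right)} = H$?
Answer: $546$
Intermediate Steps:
$o = -7$ ($o = 2 - \frac{\left(4 + 2\right) 6}{4} = 2 - \frac{6 \cdot 6}{4} = 2 - 9 = -7$)
$\left(2 + 4 Q{\left(-1,-3 \right)}\right) o 39 = \left(2 + 4 \left(-1\right)\right) \left(-7\right) 39 = \left(2 - 4\right) \left(-7\right) 39 = \left(-2\right) \left(-7\right) 39 = 14 \cdot 39 = 546$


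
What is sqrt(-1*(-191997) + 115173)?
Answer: 3*sqrt(34130) ≈ 554.23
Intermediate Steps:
sqrt(-1*(-191997) + 115173) = sqrt(191997 + 115173) = sqrt(307170) = 3*sqrt(34130)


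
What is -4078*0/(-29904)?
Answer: 0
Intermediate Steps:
-4078*0/(-29904) = 0*(-1/29904) = 0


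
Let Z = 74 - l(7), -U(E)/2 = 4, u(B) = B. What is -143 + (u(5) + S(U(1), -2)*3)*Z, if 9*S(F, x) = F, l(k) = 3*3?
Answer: 26/3 ≈ 8.6667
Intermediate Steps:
U(E) = -8 (U(E) = -2*4 = -8)
l(k) = 9
S(F, x) = F/9
Z = 65 (Z = 74 - 1*9 = 74 - 9 = 65)
-143 + (u(5) + S(U(1), -2)*3)*Z = -143 + (5 + ((1/9)*(-8))*3)*65 = -143 + (5 - 8/9*3)*65 = -143 + (5 - 8/3)*65 = -143 + (7/3)*65 = -143 + 455/3 = 26/3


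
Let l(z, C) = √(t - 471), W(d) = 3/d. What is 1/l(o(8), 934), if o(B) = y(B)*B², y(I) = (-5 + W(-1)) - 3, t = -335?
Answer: -I*√806/806 ≈ -0.035223*I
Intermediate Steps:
y(I) = -11 (y(I) = (-5 + 3/(-1)) - 3 = (-5 + 3*(-1)) - 3 = (-5 - 3) - 3 = -8 - 3 = -11)
o(B) = -11*B²
l(z, C) = I*√806 (l(z, C) = √(-335 - 471) = √(-806) = I*√806)
1/l(o(8), 934) = 1/(I*√806) = -I*√806/806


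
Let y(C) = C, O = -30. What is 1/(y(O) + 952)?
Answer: 1/922 ≈ 0.0010846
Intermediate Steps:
1/(y(O) + 952) = 1/(-30 + 952) = 1/922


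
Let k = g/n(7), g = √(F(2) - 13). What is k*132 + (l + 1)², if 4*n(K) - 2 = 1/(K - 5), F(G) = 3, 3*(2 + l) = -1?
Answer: 16/9 + 1056*I*√10/5 ≈ 1.7778 + 667.87*I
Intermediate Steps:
l = -7/3 (l = -2 + (⅓)*(-1) = -2 - ⅓ = -7/3 ≈ -2.3333)
n(K) = ½ + 1/(4*(-5 + K)) (n(K) = ½ + 1/(4*(K - 5)) = ½ + 1/(4*(-5 + K)))
g = I*√10 (g = √(3 - 13) = √(-10) = I*√10 ≈ 3.1623*I)
k = 8*I*√10/5 (k = (I*√10)/(((-9 + 2*7)/(4*(-5 + 7)))) = (I*√10)/(((¼)*(-9 + 14)/2)) = (I*√10)/(((¼)*(½)*5)) = (I*√10)/(5/8) = (I*√10)*(8/5) = 8*I*√10/5 ≈ 5.0596*I)
k*132 + (l + 1)² = (8*I*√10/5)*132 + (-7/3 + 1)² = 1056*I*√10/5 + (-4/3)² = 1056*I*√10/5 + 16/9 = 16/9 + 1056*I*√10/5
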